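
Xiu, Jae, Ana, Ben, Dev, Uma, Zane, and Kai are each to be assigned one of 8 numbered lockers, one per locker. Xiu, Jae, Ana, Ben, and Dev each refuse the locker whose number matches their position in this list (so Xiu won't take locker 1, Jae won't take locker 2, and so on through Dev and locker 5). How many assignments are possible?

21234

Let Aᵢ (for 1 ≤ i ≤ 5) be the placements that put person i in their forbidden locker. Any j of these fix j positions, leaving (8−j)! ways to fill the rest, and there are C(5,j) ways to pick which j.
By inclusion–exclusion, the number of valid placements is Σ_{j=0}^{5} (−1)^j C(5,j)·(8−j)!.
Computing: 40320 − 25200 + 7200 − 1200 + 120 − 6 = 21234.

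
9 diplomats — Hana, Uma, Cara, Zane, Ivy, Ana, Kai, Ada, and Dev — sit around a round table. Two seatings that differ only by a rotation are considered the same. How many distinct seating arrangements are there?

40320

Seat Hana anywhere (absorbing the rotational symmetry), then permute the other 8: (8)! = 40320.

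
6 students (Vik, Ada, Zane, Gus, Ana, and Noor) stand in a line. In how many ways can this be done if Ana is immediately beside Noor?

Place the 4 others and the Ana-Noor pair as 5 objects in a line; the pair has 2 internal arrangements.
So the count is 2·(5)! = 240.

240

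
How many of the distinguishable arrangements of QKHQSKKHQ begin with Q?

With the first slot taken by Q, it remains to arrange the other 8 letters (KHQSKKHQ).
Those 8 letters have H appearing twice, K appearing 3 times, and Q appearing twice, giving (8)!/(3!·2!·2!) = 1680.

1680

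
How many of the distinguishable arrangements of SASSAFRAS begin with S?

Fix S in the first position and arrange the remaining 8 letters.
Those 8 letters have A appearing 3 times and S appearing 3 times, giving (8)!/(3!·3!) = 1120.

1120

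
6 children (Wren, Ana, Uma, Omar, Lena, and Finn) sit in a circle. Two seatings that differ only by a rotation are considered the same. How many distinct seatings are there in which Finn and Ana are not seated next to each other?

Without the restriction there are (5)! = 120 seatings.
Those with Finn next to Ana: fuse the pair into one unit and seat 5 units around a circle — 2·(4)! = 48.
Subtracting, 120 − 48 = 72.

72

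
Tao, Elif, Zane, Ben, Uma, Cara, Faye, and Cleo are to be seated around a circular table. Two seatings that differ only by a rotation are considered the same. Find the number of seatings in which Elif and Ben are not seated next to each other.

Without the restriction there are (7)! = 5040 seatings.
Those with Elif next to Ben: fuse the pair into one unit and seat 7 units around a circle — 2·(6)! = 1440.
Subtracting, 5040 − 1440 = 3600.

3600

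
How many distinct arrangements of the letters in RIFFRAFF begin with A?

Fix A in the first position and arrange the remaining 7 letters.
Those 7 letters have F appearing 4 times and R appearing twice, giving (7)!/(4!·2!) = 105.

105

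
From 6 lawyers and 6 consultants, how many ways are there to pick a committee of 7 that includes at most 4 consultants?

Split by how many consultants are chosen (0 through 4).
Sum: C(6,0)·C(6,7) + C(6,1)·C(6,6) + C(6,2)·C(6,5) + C(6,3)·C(6,4) + C(6,4)·C(6,3) = 0 + 6 + 90 + 300 + 300 = 696.

696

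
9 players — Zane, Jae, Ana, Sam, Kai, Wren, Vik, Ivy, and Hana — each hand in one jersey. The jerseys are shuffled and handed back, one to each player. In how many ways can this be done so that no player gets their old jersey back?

This is the derangement count D_9: permutations of 9 items with no fixed point.
By inclusion–exclusion this is Σ_{j=0}^{9} (−1)^j C(9,j)·(9−j)!.
Computing: 362880 − 362880 + 181440 − 60480 + 15120 − 3024 + 504 − 72 + 9 − 1 = 133496.

133496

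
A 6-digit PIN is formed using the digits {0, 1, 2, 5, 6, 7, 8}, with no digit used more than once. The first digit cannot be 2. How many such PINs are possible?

4320

The first digit has 7−1 = 6 choices (anything except 2).
The remaining 5 digits are filled from the other 6 symbols without repetition: 6 × 5 × 4 × 3 × 2 = 720.
Total: 6 × 720 = 4320.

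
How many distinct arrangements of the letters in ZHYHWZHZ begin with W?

140

Fix W in the first position and arrange the remaining 7 letters.
Those 7 letters have H appearing 3 times and Z appearing 3 times, giving (7)!/(3!·3!) = 140.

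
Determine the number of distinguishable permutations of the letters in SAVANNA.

Letter multiplicities in SAVANNA: A×3, N×2, S×1, V×1.
The number of distinct arrangements is 7!/(3!·2!) = 5040/12 = 420.

420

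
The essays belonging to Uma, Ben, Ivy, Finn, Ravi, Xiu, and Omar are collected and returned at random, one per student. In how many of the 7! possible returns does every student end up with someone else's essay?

Count assignments avoiding every fixed point. For any j of the 7 students fixed to their own essay, the other 7−j can be arranged in (7−j)! ways.
By inclusion–exclusion this is Σ_{j=0}^{7} (−1)^j C(7,j)·(7−j)!.
Computing: 5040 − 5040 + 2520 − 840 + 210 − 42 + 7 − 1 = 1854.

1854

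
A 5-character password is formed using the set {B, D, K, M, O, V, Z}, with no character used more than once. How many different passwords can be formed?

2520

This is a permutation of 5 out of 7: P(7,5) = 7!/2!.
That product is 7 × 6 × 5 × 4 × 3 = 2520.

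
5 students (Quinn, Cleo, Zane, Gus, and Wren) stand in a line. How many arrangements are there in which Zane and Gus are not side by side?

There are 5! = 120 arrangements in all. If Zane and Gus are adjacent, merging them into one block gives 2·(4)! = 48 arrangements.
So 120 − 48 = 72 arrangements keep them apart.

72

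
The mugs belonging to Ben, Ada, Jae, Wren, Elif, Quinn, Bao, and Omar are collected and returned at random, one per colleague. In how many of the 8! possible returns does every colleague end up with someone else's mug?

Let Aᵢ be the assignments in which colleague i gets their own mug. We want the size of the complement of A₁∪…∪A_8.
By inclusion–exclusion this is Σ_{j=0}^{8} (−1)^j C(8,j)·(8−j)!.
Computing: 40320 − 40320 + 20160 − 6720 + 1680 − 336 + 56 − 8 + 1 = 14833.

14833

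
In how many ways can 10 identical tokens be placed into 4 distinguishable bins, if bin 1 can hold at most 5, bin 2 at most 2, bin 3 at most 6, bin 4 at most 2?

36

Ignoring the caps, the number of non-negative solutions to x_1+…+x_4 = 10 is C(13,3) = 286.
Subtract solutions that violate a single cap (substitute x_i' = x_i − (cap_i+1)): x_1 ≥ 6 gives C(7,3) = 35; x_2 ≥ 3 gives C(10,3) = 120; x_3 ≥ 7 gives C(6,3) = 20; x_4 ≥ 3 gives C(10,3) = 120. Together 295.
Add back pairs where two caps are both exceeded: 4 + 0 + 4 + 1 + 35 + 1 = 45.
By inclusion–exclusion the count is 286 − 295 + 45 = 36.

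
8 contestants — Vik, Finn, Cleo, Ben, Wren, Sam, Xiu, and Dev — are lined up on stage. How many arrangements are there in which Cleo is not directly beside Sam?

30240

There are 8! = 40320 arrangements in all. If Cleo and Sam are adjacent, merging them into one block gives 2·(7)! = 10080 arrangements.
So 40320 − 10080 = 30240 arrangements keep them apart.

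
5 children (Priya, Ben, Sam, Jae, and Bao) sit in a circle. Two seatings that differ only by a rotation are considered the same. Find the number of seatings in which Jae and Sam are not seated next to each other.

All circular seatings of 5 people number (4)! = 24.
Those with Jae next to Sam: fuse the pair into one unit and seat 4 units around a circle — 2·(3)! = 12.
Subtracting, 24 − 12 = 12.

12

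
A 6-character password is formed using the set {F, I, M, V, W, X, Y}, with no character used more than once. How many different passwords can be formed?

5040

Choose and order 6 of the 7 symbols: the first character has 7 options, the next 6, and so on down to 2.
That product is 7 × 6 × 5 × 4 × 3 × 2 = 5040.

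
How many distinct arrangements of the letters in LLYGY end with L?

Fix L in the last position and arrange the remaining 4 letters.
Those 4 letters have Y appearing twice, giving (4)!/(2!) = 12.

12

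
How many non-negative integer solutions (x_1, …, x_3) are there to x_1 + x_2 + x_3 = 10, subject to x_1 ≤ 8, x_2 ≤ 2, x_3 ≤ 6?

Ignoring the caps, the number of non-negative solutions to x_1+…+x_3 = 10 is C(12,2) = 66.
Subtract solutions that violate a single cap (substitute x_i' = x_i − (cap_i+1)): x_1 ≥ 9 gives C(3,2) = 3; x_2 ≥ 3 gives C(9,2) = 36; x_3 ≥ 7 gives C(5,2) = 10. Together 49.
Add back pairs where two caps are both exceeded: 0 + 0 + 1 = 1.
By inclusion–exclusion the count is 66 − 49 + 1 = 18.

18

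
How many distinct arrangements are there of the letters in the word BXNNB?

BXNNB has 5 letters with B appearing twice and N appearing twice.
Dividing 5! = 120 by 2!·2! = 4 for the repeated letters gives 30.

30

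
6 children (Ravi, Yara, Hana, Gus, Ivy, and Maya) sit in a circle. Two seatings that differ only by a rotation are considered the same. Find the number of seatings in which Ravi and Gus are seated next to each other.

Treat {Ravi, Gus} as one unit (2 internal orders) and seat the resulting 5 units around the table: (4)! circular arrangements.
So 2 × (4)! = 2 × 24 = 48.

48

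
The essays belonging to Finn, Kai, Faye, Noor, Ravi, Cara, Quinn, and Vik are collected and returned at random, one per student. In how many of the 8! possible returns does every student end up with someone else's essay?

14833

This is the derangement count D_8: permutations of 8 items with no fixed point.
By inclusion–exclusion this is Σ_{j=0}^{8} (−1)^j C(8,j)·(8−j)!.
Computing: 40320 − 40320 + 20160 − 6720 + 1680 − 336 + 56 − 8 + 1 = 14833.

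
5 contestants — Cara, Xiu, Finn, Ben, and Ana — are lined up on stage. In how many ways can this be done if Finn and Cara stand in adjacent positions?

Treat {Finn, Cara} as a single unit. There are 4 units to order, and the pair itself can be ordered 2 ways.
So the count is 2·(4)! = 48.

48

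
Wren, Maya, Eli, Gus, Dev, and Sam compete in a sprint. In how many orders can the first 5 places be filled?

There are 6 choices for 1st place, 5 for 2nd, and so on down to 2 for position 5.
That gives 6 × 5 × 4 × 3 × 2 = 720.

720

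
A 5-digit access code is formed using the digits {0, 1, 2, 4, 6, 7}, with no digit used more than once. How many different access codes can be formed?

This is a permutation of 5 out of 6: P(6,5) = 6!/1!.
6 × 5 × 4 × 3 × 2 = 720.

720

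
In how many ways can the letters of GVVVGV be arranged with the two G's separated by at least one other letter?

There are 6!/(4!·2!) = 15 arrangements of GVVVGV in total.
If the two G's are adjacent, glue them into one block, leaving 5 items to arrange: (5)!/(4!) = 5 ways.
Hence 15 − 5 = 10.

10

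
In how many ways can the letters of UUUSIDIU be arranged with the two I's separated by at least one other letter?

630

Total arrangements of UUUSIDIU: 8!/(4!·2!) = 840.
Arrangements with the I's together: treat II as one letter, giving (7)!/(4!) = 210.
Subtracting, 840 − 210 = 630 arrangements keep the I's apart.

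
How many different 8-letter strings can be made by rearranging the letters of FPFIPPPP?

FPFIPPPP has 8 letters with F appearing twice and P appearing 5 times.
So there are 8! / (5!·2!) = 168 distinguishable arrangements.

168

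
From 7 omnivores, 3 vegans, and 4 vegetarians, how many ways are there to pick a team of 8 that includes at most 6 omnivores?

2996

Split by how many omnivores are chosen (0 through 6).
Sum: C(7,0)·C(7,8) + C(7,1)·C(7,7) + C(7,2)·C(7,6) + C(7,3)·C(7,5) + C(7,4)·C(7,4) + C(7,5)·C(7,3) + C(7,6)·C(7,2) = 0 + 7 + 147 + 735 + 1225 + 735 + 147 = 2996.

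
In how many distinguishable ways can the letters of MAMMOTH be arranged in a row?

840

The 7 letters of MAMMOTH have repeats: M appearing 3 times.
So there are 7! / (3!) = 840 distinguishable arrangements.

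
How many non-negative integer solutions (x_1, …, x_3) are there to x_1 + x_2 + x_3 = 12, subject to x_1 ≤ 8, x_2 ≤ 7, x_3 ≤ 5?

Without the upper bounds there are C(14,2) = 91 ways to split 12 among 3 variables.
Subtract solutions that violate a single cap (substitute x_i' = x_i − (cap_i+1)): x_1 ≥ 9 gives C(5,2) = 10; x_2 ≥ 8 gives C(6,2) = 15; x_3 ≥ 6 gives C(8,2) = 28. Together 53.
No two caps can be exceeded simultaneously, so the pair terms are all 0.
By inclusion–exclusion the count is 91 − 53 + 0 = 38.

38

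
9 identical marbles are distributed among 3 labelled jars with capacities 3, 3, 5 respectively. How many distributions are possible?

By stars and bars, unrestricted non-negative solutions to x_1+…+x_3 = 9 number C(9+2,2) = 55.
Subtract solutions that violate a single cap (substitute x_i' = x_i − (cap_i+1)): x_1 ≥ 4 gives C(7,2) = 21; x_2 ≥ 4 gives C(7,2) = 21; x_3 ≥ 6 gives C(5,2) = 10. Together 52.
Add back pairs where two caps are both exceeded: 3 + 0 + 0 = 3.
By inclusion–exclusion the count is 55 − 52 + 3 = 6.

6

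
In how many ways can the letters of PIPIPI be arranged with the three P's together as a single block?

4

Treat the 3 copies of P as a single block. The multiset to arrange is then {PPP, I, I, I}, 4 items in all.
That gives (4)!/(3!) = 4 arrangements.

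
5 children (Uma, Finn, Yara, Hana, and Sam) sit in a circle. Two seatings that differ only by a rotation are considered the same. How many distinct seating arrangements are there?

24

Fix one person's seat to break rotational symmetry; the remaining 4 people can be arranged in (4)! = 24 ways.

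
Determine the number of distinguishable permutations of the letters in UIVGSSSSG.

UIVGSSSSG has 9 letters with G appearing twice and S appearing 4 times.
The number of distinct arrangements is 9!/(4!·2!) = 362880/48 = 7560.

7560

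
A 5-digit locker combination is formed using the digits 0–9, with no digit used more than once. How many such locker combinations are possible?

30240

With no repetition, fill the 5 digits in order: 10 choices, then 9, down to 6.
10 × 9 × 8 × 7 × 6 = 30240.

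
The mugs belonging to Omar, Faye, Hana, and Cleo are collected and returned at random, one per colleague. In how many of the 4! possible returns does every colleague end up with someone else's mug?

9

Let Aᵢ be the assignments in which colleague i gets their own mug. We want the size of the complement of A₁∪…∪A_4.
By inclusion–exclusion this is Σ_{j=0}^{4} (−1)^j C(4,j)·(4−j)!.
Computing: 24 − 24 + 12 − 4 + 1 = 9.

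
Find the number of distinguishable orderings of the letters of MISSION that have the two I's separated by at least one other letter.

There are 7!/(2!·2!) = 1260 arrangements of MISSION in total.
If the two I's are adjacent, glue them into one block, leaving 6 items to arrange: (6)!/(2!) = 360 ways.
Hence 1260 − 360 = 900.

900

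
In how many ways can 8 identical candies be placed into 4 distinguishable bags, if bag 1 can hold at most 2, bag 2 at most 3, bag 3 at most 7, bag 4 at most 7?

76

Ignoring the caps, the number of non-negative solutions to x_1+…+x_4 = 8 is C(11,3) = 165.
Subtract solutions that violate a single cap (substitute x_i' = x_i − (cap_i+1)): x_1 ≥ 3 gives C(8,3) = 56; x_2 ≥ 4 gives C(7,3) = 35; x_3 ≥ 8 gives C(3,3) = 1; x_4 ≥ 8 gives C(3,3) = 1. Together 93.
Add back pairs where two caps are both exceeded: 4 + 0 + 0 + 0 + 0 + 0 = 4.
By inclusion–exclusion the count is 165 − 93 + 4 = 76.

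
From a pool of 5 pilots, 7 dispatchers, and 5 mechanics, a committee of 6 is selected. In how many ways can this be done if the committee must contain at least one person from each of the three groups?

10325

With no constraint there are C(17,6) = 12376 possible selections.
Subtract selections that omit an entire group: no pilots → C(12,6) = 924; no dispatchers → C(10,6) = 210; no mechanics → C(12,6) = 924.
Add back selections omitting two groups (i.e. drawn from a single group): C(5,6) + C(7,6) + C(5,6) = 7.
By inclusion–exclusion: 12376 − 2058 + 7 = 10325.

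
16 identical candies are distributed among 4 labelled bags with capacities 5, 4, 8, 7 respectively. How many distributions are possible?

134

Ignoring the caps, the number of non-negative solutions to x_1+…+x_4 = 16 is C(19,3) = 969.
Subtract solutions that violate a single cap (substitute x_i' = x_i − (cap_i+1)): x_1 ≥ 6 gives C(13,3) = 286; x_2 ≥ 5 gives C(14,3) = 364; x_3 ≥ 9 gives C(10,3) = 120; x_4 ≥ 8 gives C(11,3) = 165. Together 935.
Add back pairs where two caps are both exceeded: 56 + 4 + 10 + 10 + 20 + 0 = 100.
By inclusion–exclusion the count is 969 − 935 + 100 = 134.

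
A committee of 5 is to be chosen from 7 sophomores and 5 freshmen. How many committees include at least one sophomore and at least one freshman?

770

Total 5-person selections from all 12: C(12,5) = 792.
Subtract selections that omit an entire group: no sophomores → C(5,5) = 1; no freshmen → C(7,5) = 21.
Both groups omitted at once is impossible, so 792 − 22 = 770.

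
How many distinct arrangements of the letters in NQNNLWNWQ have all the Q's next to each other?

840

Treat the 2 copies of Q as a single block. The multiset to arrange is then {QQ, L, N, N, N, N, W, W}, 8 items in all.
That gives (8)!/(4!·2!) = 840 arrangements.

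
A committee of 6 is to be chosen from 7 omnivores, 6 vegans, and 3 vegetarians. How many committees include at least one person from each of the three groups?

Unrestricted: C(16,6) = 8008 ways to pick any 6 of the 16.
Subtract selections that omit an entire group: no omnivores → C(9,6) = 84; no vegans → C(10,6) = 210; no vegetarians → C(13,6) = 1716.
Add back selections omitting two groups (i.e. drawn from a single group): C(7,6) + C(6,6) + C(3,6) = 8.
By inclusion–exclusion: 8008 − 2010 + 8 = 6006.

6006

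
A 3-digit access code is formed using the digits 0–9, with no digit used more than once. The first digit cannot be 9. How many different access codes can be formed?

The first digit has 10−1 = 9 choices (anything except 9).
The remaining 2 digits are filled from the other 9 symbols without repetition: 9 × 8 = 72.
Total: 9 × 72 = 648.

648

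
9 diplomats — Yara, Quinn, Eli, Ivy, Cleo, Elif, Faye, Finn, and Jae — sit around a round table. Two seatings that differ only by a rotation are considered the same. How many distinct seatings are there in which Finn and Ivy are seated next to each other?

10080

Treat {Finn, Ivy} as one unit (2 internal orders) and seat the resulting 8 units around the table: (7)! circular arrangements.
So 2 × (7)! = 2 × 5040 = 10080.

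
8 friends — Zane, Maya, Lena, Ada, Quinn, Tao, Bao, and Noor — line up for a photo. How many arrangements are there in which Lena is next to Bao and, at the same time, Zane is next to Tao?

Treat {Lena,Bao} as one block (2 orders) and {Zane,Tao} as another (2 orders).
That leaves 6 units to arrange: 2 × 2 × 6! = 4 × 720 = 2880.

2880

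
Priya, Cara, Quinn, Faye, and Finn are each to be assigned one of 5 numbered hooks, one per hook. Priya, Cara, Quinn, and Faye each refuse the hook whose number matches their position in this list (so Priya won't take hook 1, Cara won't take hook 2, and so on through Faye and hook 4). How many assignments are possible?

Let Aᵢ (for 1 ≤ i ≤ 4) be the placements that put person i in their forbidden hook. Any j of these fix j positions, leaving (5−j)! ways to fill the rest, and there are C(4,j) ways to pick which j.
By inclusion–exclusion, the number of valid placements is Σ_{j=0}^{4} (−1)^j C(4,j)·(5−j)!.
Computing: 120 − 96 + 36 − 8 + 1 = 53.

53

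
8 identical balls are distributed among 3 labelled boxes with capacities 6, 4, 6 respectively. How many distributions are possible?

29

By stars and bars, unrestricted non-negative solutions to x_1+…+x_3 = 8 number C(8+2,2) = 45.
Subtract solutions that violate a single cap (substitute x_i' = x_i − (cap_i+1)): x_1 ≥ 7 gives C(3,2) = 3; x_2 ≥ 5 gives C(5,2) = 10; x_3 ≥ 7 gives C(3,2) = 3. Together 16.
No two caps can be exceeded simultaneously, so the pair terms are all 0.
By inclusion–exclusion the count is 45 − 16 + 0 = 29.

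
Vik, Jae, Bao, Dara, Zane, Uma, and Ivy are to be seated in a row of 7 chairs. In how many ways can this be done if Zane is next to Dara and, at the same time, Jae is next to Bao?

480

Treat {Zane,Dara} as one block (2 orders) and {Jae,Bao} as another (2 orders).
That leaves 5 units to arrange: 2 × 2 × 5! = 4 × 120 = 480.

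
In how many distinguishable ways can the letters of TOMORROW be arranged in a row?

3360

The 8 letters of TOMORROW have repeats: O appearing 3 times and R appearing twice.
So there are 8! / (3!·2!) = 3360 distinguishable arrangements.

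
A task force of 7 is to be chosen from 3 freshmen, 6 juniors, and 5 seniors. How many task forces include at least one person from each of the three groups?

Total 7-person selections from all 14: C(14,7) = 3432.
Subtract selections that omit an entire group: no freshmen → C(11,7) = 330; no juniors → C(8,7) = 8; no seniors → C(9,7) = 36.
Add back selections omitting two groups (i.e. drawn from a single group): C(3,7) + C(6,7) + C(5,7) = 0.
By inclusion–exclusion: 3432 − 374 + 0 = 3058.

3058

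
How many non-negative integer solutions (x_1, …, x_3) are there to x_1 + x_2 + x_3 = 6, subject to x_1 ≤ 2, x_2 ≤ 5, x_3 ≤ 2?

Ignoring the caps, the number of non-negative solutions to x_1+…+x_3 = 6 is C(8,2) = 28.
Subtract solutions that violate a single cap (substitute x_i' = x_i − (cap_i+1)): x_1 ≥ 3 gives C(5,2) = 10; x_2 ≥ 6 gives C(2,2) = 1; x_3 ≥ 3 gives C(5,2) = 10. Together 21.
Add back pairs where two caps are both exceeded: 0 + 1 + 0 = 1.
By inclusion–exclusion the count is 28 − 21 + 1 = 8.

8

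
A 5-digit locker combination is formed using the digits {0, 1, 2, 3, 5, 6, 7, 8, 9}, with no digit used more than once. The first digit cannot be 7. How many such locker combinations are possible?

13440

The first digit has 9−1 = 8 choices (anything except 7).
The remaining 4 digits are filled from the other 8 symbols without repetition: 8 × 7 × 6 × 5 = 1680.
Total: 8 × 1680 = 13440.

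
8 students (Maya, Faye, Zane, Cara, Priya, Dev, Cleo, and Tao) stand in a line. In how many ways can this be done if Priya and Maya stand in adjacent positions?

10080

Treat {Priya, Maya} as a single unit. There are 7 units to order, and the pair itself can be ordered 2 ways.
That gives 2 × 7! = 2 × 5040 = 10080.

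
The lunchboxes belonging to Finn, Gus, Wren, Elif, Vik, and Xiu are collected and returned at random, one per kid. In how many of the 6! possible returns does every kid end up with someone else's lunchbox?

Let Aᵢ be the assignments in which kid i gets their own lunchbox. We want the size of the complement of A₁∪…∪A_6.
By inclusion–exclusion this is Σ_{j=0}^{6} (−1)^j C(6,j)·(6−j)!.
Computing: 720 − 720 + 360 − 120 + 30 − 6 + 1 = 265.

265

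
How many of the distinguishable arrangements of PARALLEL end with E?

With the last slot taken by E, it remains to arrange the other 7 letters (PARALLL).
Those 7 letters have A appearing twice and L appearing 3 times, giving (7)!/(3!·2!) = 420.

420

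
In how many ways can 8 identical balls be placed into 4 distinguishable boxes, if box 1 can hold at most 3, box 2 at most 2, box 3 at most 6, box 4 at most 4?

55

Without the upper bounds there are C(11,3) = 165 ways to split 8 among 4 boxes.
Subtract solutions that violate a single cap (substitute x_i' = x_i − (cap_i+1)): x_1 ≥ 4 gives C(7,3) = 35; x_2 ≥ 3 gives C(8,3) = 56; x_3 ≥ 7 gives C(4,3) = 4; x_4 ≥ 5 gives C(6,3) = 20. Together 115.
Add back pairs where two caps are both exceeded: 4 + 0 + 0 + 0 + 1 + 0 = 5.
By inclusion–exclusion the count is 165 − 115 + 5 = 55.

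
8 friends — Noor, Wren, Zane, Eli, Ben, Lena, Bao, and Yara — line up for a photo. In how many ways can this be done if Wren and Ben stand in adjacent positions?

10080

Treat {Wren, Ben} as a single unit. There are 7 units to order, and the pair itself can be ordered 2 ways.
So the count is 2·(7)! = 10080.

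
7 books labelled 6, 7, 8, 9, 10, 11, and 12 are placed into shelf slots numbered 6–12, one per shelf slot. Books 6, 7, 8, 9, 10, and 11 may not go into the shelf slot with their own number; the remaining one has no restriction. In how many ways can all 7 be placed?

Let Aᵢ (for 6 ≤ i ≤ 11) be the placements that put book i in its forbidden shelf slot. Any j of these fix j positions, leaving (7−j)! ways to fill the rest, and there are C(6,j) ways to pick which j.
By inclusion–exclusion, the number of valid placements is Σ_{j=0}^{6} (−1)^j C(6,j)·(7−j)!.
Computing: 5040 − 4320 + 1800 − 480 + 90 − 12 + 1 = 2119.

2119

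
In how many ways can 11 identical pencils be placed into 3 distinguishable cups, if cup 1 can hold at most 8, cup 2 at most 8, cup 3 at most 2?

Without the upper bounds there are C(13,2) = 78 ways to split 11 among 3 cups.
Subtract solutions that violate a single cap (substitute x_i' = x_i − (cap_i+1)): x_1 ≥ 9 gives C(4,2) = 6; x_2 ≥ 9 gives C(4,2) = 6; x_3 ≥ 3 gives C(10,2) = 45. Together 57.
No two caps can be exceeded simultaneously, so the pair terms are all 0.
By inclusion–exclusion the count is 78 − 57 + 0 = 21.

21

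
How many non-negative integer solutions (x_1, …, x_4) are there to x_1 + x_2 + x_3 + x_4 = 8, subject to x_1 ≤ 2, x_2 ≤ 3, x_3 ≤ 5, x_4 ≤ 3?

Without the upper bounds there are C(11,3) = 165 ways to split 8 among 4 variables.
Subtract solutions that violate a single cap (substitute x_i' = x_i − (cap_i+1)): x_1 ≥ 3 gives C(8,3) = 56; x_2 ≥ 4 gives C(7,3) = 35; x_3 ≥ 6 gives C(5,3) = 10; x_4 ≥ 4 gives C(7,3) = 35. Together 136.
Add back pairs where two caps are both exceeded: 4 + 0 + 4 + 0 + 1 + 0 = 9.
By inclusion–exclusion the count is 165 − 136 + 9 = 38.

38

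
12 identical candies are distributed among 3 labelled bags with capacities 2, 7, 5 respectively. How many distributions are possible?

6

Without the upper bounds there are C(14,2) = 91 ways to split 12 among 3 bags.
Subtract solutions that violate a single cap (substitute x_i' = x_i − (cap_i+1)): x_1 ≥ 3 gives C(11,2) = 55; x_2 ≥ 8 gives C(6,2) = 15; x_3 ≥ 6 gives C(8,2) = 28. Together 98.
Add back pairs where two caps are both exceeded: 3 + 10 + 0 = 13.
By inclusion–exclusion the count is 91 − 98 + 13 = 6.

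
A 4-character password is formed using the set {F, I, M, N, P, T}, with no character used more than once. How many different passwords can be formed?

With no repetition, fill the 4 characters in order: 6 choices, then 5, down to 3.
6 × 5 × 4 × 3 = 360.

360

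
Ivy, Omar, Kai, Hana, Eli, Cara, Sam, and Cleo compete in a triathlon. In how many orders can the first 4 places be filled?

There are 8 choices for 1st place, 7 for 2nd, and so on down to 5 for position 4.
That gives 8 × 7 × 6 × 5 = 1680.

1680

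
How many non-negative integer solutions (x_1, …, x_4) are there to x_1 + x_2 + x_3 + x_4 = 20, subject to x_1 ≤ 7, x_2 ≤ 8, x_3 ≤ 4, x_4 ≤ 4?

Without the upper bounds there are C(23,3) = 1771 ways to split 20 among 4 variables.
Subtract solutions that violate a single cap (substitute x_i' = x_i − (cap_i+1)): x_1 ≥ 8 gives C(15,3) = 455; x_2 ≥ 9 gives C(14,3) = 364; x_3 ≥ 5 gives C(18,3) = 816; x_4 ≥ 5 gives C(18,3) = 816. Together 2451.
Add back pairs where two caps are both exceeded: 20 + 120 + 120 + 84 + 84 + 286 = 714.
Subtract triples: 0 + 0 + 10 + 4 = 14.
By inclusion–exclusion the count is 1771 − 2451 + 714 − 14 = 20.

20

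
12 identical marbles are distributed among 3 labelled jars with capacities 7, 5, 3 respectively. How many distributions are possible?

Ignoring the caps, the number of non-negative solutions to x_1+…+x_3 = 12 is C(14,2) = 91.
Subtract solutions that violate a single cap (substitute x_i' = x_i − (cap_i+1)): x_1 ≥ 8 gives C(6,2) = 15; x_2 ≥ 6 gives C(8,2) = 28; x_3 ≥ 4 gives C(10,2) = 45. Together 88.
Add back pairs where two caps are both exceeded: 0 + 1 + 6 = 7.
By inclusion–exclusion the count is 91 − 88 + 7 = 10.

10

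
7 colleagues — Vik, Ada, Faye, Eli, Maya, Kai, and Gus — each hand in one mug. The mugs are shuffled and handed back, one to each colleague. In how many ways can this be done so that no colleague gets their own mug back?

Let Aᵢ be the assignments in which colleague i gets their own mug. We want the size of the complement of A₁∪…∪A_7.
By inclusion–exclusion this is Σ_{j=0}^{7} (−1)^j C(7,j)·(7−j)!.
Computing: 5040 − 5040 + 2520 − 840 + 210 − 42 + 7 − 1 = 1854.

1854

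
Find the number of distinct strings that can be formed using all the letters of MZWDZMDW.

2520

The 8 letters of MZWDZMDW have repeats: D appearing twice, M appearing twice, W appearing twice, and Z appearing twice.
So there are 8! / (2!·2!·2!·2!) = 2520 distinguishable arrangements.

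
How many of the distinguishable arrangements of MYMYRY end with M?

With the last slot taken by M, it remains to arrange the other 5 letters (YMYRY).
Those 5 letters have Y appearing 3 times, giving (5)!/(3!) = 20.

20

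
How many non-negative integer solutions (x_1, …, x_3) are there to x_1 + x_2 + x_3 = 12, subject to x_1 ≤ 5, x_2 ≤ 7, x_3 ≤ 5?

By stars and bars, unrestricted non-negative solutions to x_1+…+x_3 = 12 number C(12+2,2) = 91.
Subtract solutions that violate a single cap (substitute x_i' = x_i − (cap_i+1)): x_1 ≥ 6 gives C(8,2) = 28; x_2 ≥ 8 gives C(6,2) = 15; x_3 ≥ 6 gives C(8,2) = 28. Together 71.
Add back pairs where two caps are both exceeded: 0 + 1 + 0 = 1.
By inclusion–exclusion the count is 91 − 71 + 1 = 21.

21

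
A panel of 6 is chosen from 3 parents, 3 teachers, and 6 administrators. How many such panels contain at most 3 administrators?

Split by how many administrators are chosen (0 through 3).
Sum: C(6,0)·C(6,6) + C(6,1)·C(6,5) + C(6,2)·C(6,4) + C(6,3)·C(6,3) = 1 + 36 + 225 + 400 = 662.

662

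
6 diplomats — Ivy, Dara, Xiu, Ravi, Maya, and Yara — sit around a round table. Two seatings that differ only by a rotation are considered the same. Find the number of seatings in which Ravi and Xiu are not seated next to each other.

72

All circular seatings of 6 people number (5)! = 120.
Those with Ravi next to Xiu: fuse the pair into one unit and seat 5 units around a circle — 2·(4)! = 48.
Subtracting, 120 − 48 = 72.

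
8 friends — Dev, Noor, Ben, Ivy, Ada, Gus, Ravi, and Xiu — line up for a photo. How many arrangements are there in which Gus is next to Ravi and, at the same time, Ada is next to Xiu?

Treat {Gus,Ravi} as one block (2 orders) and {Ada,Xiu} as another (2 orders).
That leaves 6 units to arrange: 2 × 2 × 6! = 4 × 720 = 2880.

2880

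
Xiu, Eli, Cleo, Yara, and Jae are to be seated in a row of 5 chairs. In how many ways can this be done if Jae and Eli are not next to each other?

Of the 5! = 120 arrangements, those with Jae and Eli adjacent number 2 × 4! = 48 (treat the pair as a block with 2 internal orders).
Complementary counting: 120 − 48 = 72.

72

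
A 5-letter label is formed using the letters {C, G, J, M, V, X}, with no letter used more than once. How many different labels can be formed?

This is a permutation of 5 out of 6: P(6,5) = 6!/1!.
That product is 6 × 5 × 4 × 3 × 2 = 720.

720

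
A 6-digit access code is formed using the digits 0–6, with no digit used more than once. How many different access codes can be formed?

5040

Choose and order 6 of the 7 symbols: the first digit has 7 options, the next 6, and so on down to 2.
7 × 6 × 5 × 4 × 3 × 2 = 5040.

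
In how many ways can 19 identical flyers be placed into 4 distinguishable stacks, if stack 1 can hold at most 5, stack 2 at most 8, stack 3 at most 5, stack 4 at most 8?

112

By stars and bars, unrestricted non-negative solutions to x_1+…+x_4 = 19 number C(19+3,3) = 1540.
Subtract solutions that violate a single cap (substitute x_i' = x_i − (cap_i+1)): x_1 ≥ 6 gives C(16,3) = 560; x_2 ≥ 9 gives C(13,3) = 286; x_3 ≥ 6 gives C(16,3) = 560; x_4 ≥ 9 gives C(13,3) = 286. Together 1692.
Add back pairs where two caps are both exceeded: 35 + 120 + 35 + 35 + 4 + 35 = 264.
By inclusion–exclusion the count is 1540 − 1692 + 264 = 112.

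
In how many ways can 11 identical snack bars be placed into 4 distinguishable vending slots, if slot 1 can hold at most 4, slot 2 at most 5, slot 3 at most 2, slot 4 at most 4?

31

Ignoring the caps, the number of non-negative solutions to x_1+…+x_4 = 11 is C(14,3) = 364.
Subtract solutions that violate a single cap (substitute x_i' = x_i − (cap_i+1)): x_1 ≥ 5 gives C(9,3) = 84; x_2 ≥ 6 gives C(8,3) = 56; x_3 ≥ 3 gives C(11,3) = 165; x_4 ≥ 5 gives C(9,3) = 84. Together 389.
Add back pairs where two caps are both exceeded: 1 + 20 + 4 + 10 + 1 + 20 = 56.
By inclusion–exclusion the count is 364 − 389 + 56 = 31.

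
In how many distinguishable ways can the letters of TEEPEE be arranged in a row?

TEEPEE has 6 letters with E appearing 4 times.
The number of distinct arrangements is 6!/(4!) = 720/24 = 30.

30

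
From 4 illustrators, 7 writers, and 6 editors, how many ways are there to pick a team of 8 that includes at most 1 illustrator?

Split by how many illustrators are chosen (0 through 1).
Sum: C(4,0)·C(13,8) + C(4,1)·C(13,7) = 1287 + 6864 = 8151.

8151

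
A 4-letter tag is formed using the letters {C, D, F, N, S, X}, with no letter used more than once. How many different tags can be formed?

With no repetition, fill the 4 letters in order: 6 choices, then 5, down to 3.
6 × 5 × 4 × 3 = 360.

360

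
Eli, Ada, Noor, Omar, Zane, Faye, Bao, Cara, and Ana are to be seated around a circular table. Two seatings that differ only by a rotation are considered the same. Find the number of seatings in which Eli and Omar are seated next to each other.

Treat {Eli, Omar} as one unit (2 internal orders) and seat the resulting 8 units around the table: (7)! circular arrangements.
So 2 × (7)! = 2 × 5040 = 10080.

10080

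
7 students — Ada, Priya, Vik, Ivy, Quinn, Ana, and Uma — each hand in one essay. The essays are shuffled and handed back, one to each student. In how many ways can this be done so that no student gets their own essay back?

1854

This is the derangement count D_7: permutations of 7 items with no fixed point.
By inclusion–exclusion this is Σ_{j=0}^{7} (−1)^j C(7,j)·(7−j)!.
Computing: 5040 − 5040 + 2520 − 840 + 210 − 42 + 7 − 1 = 1854.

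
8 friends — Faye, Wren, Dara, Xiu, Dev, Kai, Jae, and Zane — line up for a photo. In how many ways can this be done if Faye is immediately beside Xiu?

10080

Treat {Faye, Xiu} as a single unit. There are 7 units to order, and the pair itself can be ordered 2 ways.
So the count is 2·(7)! = 10080.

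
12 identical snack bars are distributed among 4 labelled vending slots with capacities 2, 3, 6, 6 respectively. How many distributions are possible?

Ignoring the caps, the number of non-negative solutions to x_1+…+x_4 = 12 is C(15,3) = 455.
Subtract solutions that violate a single cap (substitute x_i' = x_i − (cap_i+1)): x_1 ≥ 3 gives C(12,3) = 220; x_2 ≥ 4 gives C(11,3) = 165; x_3 ≥ 7 gives C(8,3) = 56; x_4 ≥ 7 gives C(8,3) = 56. Together 497.
Add back pairs where two caps are both exceeded: 56 + 10 + 10 + 4 + 4 + 0 = 84.
By inclusion–exclusion the count is 455 − 497 + 84 = 42.

42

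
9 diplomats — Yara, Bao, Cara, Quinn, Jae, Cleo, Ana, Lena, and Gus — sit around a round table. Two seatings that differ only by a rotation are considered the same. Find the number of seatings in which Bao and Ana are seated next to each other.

10080

Treat {Bao, Ana} as one unit (2 internal orders) and seat the resulting 8 units around the table: (7)! circular arrangements.
So 2 × (7)! = 2 × 5040 = 10080.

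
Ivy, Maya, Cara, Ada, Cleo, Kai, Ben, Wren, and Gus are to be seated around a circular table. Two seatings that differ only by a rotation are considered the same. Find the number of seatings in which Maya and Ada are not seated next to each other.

Without the restriction there are (8)! = 40320 seatings.
Seatings with Maya beside Ada: treat them as a block with 2 internal orders, giving 2 × (7)! = 10080.
Subtracting, 40320 − 10080 = 30240.

30240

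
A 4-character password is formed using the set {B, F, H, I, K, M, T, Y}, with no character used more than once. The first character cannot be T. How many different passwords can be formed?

The first character has 8−1 = 7 choices (anything except T).
The remaining 3 characters are filled from the other 7 symbols without repetition: 7 × 6 × 5 = 210.
Total: 7 × 210 = 1470.

1470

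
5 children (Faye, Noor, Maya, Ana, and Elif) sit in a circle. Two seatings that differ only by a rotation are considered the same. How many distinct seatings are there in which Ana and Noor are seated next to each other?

12

Glue Ana and Noor into a block (2 internal orders). Seating 4 units around a circle gives (3)! arrangements.
So 2 × (3)! = 2 × 6 = 12.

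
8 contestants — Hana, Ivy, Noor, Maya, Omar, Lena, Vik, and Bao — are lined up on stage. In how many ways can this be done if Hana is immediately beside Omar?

10080

Glue Hana and Omar into one block (2 internal orders), leaving 7 units to arrange in a row.
That gives 2 × 7! = 2 × 5040 = 10080.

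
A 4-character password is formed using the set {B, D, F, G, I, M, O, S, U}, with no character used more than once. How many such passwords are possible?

3024

With no repetition, fill the 4 characters in order: 9 choices, then 8, down to 6.
That product is 9 × 8 × 7 × 6 = 3024.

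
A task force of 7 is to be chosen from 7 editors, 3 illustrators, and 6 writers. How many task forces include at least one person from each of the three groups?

9569

Unrestricted: C(16,7) = 11440 ways to pick any 7 of the 16.
Selections missing a whole group: no editors → C(9,7) = 36; no illustrators → C(13,7) = 1716; no writers → C(10,7) = 120.
Add back selections omitting two groups (i.e. drawn from a single group): C(7,7) + C(3,7) + C(6,7) = 1.
By inclusion–exclusion: 11440 − 1872 + 1 = 9569.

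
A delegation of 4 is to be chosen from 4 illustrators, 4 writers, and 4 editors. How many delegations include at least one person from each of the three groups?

Unrestricted: C(12,4) = 495 ways to pick any 4 of the 12.
Selections missing a whole group: no illustrators → C(8,4) = 70; no writers → C(8,4) = 70; no editors → C(8,4) = 70.
Add back selections omitting two groups (i.e. drawn from a single group): C(4,4) + C(4,4) + C(4,4) = 3.
By inclusion–exclusion: 495 − 210 + 3 = 288.

288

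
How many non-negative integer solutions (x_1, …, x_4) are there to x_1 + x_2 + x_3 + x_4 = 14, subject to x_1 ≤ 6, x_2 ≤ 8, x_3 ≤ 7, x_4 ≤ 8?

364

Ignoring the caps, the number of non-negative solutions to x_1+…+x_4 = 14 is C(17,3) = 680.
Subtract solutions that violate a single cap (substitute x_i' = x_i − (cap_i+1)): x_1 ≥ 7 gives C(10,3) = 120; x_2 ≥ 9 gives C(8,3) = 56; x_3 ≥ 8 gives C(9,3) = 84; x_4 ≥ 9 gives C(8,3) = 56. Together 316.
No two caps can be exceeded simultaneously, so the pair terms are all 0.
By inclusion–exclusion the count is 680 − 316 + 0 = 364.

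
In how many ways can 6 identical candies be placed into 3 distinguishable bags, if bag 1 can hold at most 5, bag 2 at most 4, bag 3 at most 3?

By stars and bars, unrestricted non-negative solutions to x_1+…+x_3 = 6 number C(6+2,2) = 28.
Subtract solutions that violate a single cap (substitute x_i' = x_i − (cap_i+1)): x_1 ≥ 6 gives C(2,2) = 1; x_2 ≥ 5 gives C(3,2) = 3; x_3 ≥ 4 gives C(4,2) = 6. Together 10.
No two caps can be exceeded simultaneously, so the pair terms are all 0.
By inclusion–exclusion the count is 28 − 10 + 0 = 18.

18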